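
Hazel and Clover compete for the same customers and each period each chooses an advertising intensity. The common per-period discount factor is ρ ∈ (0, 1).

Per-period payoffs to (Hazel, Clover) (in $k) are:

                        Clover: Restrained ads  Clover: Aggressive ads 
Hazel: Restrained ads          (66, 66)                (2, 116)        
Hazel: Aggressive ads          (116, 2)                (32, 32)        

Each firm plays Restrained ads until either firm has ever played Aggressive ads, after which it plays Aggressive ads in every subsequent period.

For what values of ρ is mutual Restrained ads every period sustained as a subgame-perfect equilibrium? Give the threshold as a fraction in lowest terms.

25/42

Under grim trigger the critical discount factor is (T−C)/(T−P) with T = 116, C = 66, P = 32.
ρ* = (116−66)/(116−32) = 50/84 = 25/42.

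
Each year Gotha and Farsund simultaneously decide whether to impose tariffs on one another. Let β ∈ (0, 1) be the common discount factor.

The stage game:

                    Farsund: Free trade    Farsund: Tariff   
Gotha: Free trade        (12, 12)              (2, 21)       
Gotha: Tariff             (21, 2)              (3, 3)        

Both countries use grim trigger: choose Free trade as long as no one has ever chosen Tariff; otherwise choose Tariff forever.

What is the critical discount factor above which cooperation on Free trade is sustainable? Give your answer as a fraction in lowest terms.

1/2

Cooperation forever yields 12 each period: 12/(1−β).
Deviating yields 21 once, then 3 forever: 21 + 3β/(1−β).
No profitable deviation requires 12/(1−β) ≥ 21 + 3β/(1−β).
Multiplying by (1−β): 12 ≥ 21(1−β) + 3β = 21 − 18β.
So 18β ≥ 9, i.e. β ≥ 9/18 = 1/2.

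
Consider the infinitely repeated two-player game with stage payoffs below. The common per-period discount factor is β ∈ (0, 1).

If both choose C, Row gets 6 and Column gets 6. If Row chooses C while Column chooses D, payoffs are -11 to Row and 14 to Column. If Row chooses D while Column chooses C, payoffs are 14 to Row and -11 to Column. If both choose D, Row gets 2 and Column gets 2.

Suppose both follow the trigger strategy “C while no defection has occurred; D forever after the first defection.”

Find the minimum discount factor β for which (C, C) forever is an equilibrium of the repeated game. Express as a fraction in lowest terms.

6/(1−β) ≥ 14 + 2β/(1−β)
6 ≥ 14 − 12β
β ≥ 8/12 = 2/3.

2/3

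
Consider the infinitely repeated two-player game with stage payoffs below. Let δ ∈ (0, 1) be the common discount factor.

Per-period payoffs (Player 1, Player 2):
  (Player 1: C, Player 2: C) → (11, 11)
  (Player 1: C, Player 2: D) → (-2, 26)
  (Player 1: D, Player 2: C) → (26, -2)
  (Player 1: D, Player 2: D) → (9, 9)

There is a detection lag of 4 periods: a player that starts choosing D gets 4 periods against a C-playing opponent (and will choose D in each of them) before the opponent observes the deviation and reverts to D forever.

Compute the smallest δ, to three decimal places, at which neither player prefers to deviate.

0.969

Deviating for the 4 undetected periods gains 26−11 = 15 per period over cooperation, then loses 11−9 = 2 per period forever once punishment starts.
Gain: 15(1 + δ + … + δ^3); loss: 2·δ^4/(1−δ).
No profitable deviation ⇔ 15(1−δ^4) ≤ 2·δ^4, i.e. δ^4 ≥ 15/(15+2) = 15/17.
Hence δ ≥ (15/17)^(1/4) ≈ 0.969.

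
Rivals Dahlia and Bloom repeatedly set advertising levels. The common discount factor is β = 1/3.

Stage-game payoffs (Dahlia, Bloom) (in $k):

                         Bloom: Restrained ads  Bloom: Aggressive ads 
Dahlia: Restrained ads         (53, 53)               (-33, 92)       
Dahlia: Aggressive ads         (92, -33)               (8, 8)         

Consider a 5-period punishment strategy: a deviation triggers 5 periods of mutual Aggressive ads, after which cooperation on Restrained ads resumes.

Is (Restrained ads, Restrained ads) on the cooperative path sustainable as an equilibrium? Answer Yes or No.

No

IC: β+…+β^5 ≥ (92−53)/(53−8) = 13/15.
At β = 1/3: partial sum = 0.4979 < 0.8667. Cooperation not sustainable.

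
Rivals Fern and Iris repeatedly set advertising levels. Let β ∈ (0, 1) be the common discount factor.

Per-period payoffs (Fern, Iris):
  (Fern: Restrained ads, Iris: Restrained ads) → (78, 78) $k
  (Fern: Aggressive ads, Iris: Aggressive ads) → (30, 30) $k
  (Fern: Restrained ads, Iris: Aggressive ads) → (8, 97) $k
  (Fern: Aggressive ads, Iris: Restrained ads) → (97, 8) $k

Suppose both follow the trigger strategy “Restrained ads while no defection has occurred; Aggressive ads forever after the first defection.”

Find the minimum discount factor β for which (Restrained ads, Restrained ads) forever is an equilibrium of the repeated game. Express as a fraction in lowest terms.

One-period gain from deviating is 97 − 78 = 19. The loss is 78 − 30 = 48 in every subsequent period, with present value 48·β/(1−β).
Deviation is unprofitable when 48·β/(1−β) ≥ 19, i.e. β/(1−β) ≥ 19/48.
Equivalently β ≥ 19/(19+48) = 19/67.

19/67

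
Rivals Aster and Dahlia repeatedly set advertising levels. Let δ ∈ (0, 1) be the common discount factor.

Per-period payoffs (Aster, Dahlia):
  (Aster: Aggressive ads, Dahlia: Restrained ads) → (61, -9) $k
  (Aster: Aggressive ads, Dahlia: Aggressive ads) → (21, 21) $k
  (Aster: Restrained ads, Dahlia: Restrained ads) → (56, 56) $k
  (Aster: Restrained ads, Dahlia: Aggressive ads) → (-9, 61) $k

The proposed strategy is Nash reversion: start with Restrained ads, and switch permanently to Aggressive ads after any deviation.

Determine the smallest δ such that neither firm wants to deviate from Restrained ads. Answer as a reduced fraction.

One-period gain from deviating is 61 − 56 = 5. The loss is 56 − 21 = 35 in every subsequent period, with present value 35·δ/(1−δ).
Deviation is unprofitable when 35·δ/(1−δ) ≥ 5, i.e. δ/(1−δ) ≥ 1/7.
Equivalently δ ≥ 5/(5+35) = 1/8.

1/8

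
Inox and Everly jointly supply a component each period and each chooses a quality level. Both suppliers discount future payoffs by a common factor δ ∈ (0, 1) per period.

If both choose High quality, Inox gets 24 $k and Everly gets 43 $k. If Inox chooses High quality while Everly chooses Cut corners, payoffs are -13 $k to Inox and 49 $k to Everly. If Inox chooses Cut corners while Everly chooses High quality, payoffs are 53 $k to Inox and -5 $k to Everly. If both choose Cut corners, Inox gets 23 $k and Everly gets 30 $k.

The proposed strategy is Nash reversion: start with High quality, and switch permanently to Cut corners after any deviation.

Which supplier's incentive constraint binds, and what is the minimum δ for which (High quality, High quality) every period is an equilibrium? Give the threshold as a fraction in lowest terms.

Inox: cooperation gives 24 each period; deviation gives 53 once then 23 forever.
  24/(1−δ) ≥ 53 + 23δ/(1−δ) ⇒ δ ≥ 29/30.
Everly: cooperation gives 43 each period; deviation gives 49 once then 30 forever.
  δ ≥ 6/19.
Both must hold, so the binding constraint is Inox's: δ ≥ 29/30.

Inox; δ ≥ 29/30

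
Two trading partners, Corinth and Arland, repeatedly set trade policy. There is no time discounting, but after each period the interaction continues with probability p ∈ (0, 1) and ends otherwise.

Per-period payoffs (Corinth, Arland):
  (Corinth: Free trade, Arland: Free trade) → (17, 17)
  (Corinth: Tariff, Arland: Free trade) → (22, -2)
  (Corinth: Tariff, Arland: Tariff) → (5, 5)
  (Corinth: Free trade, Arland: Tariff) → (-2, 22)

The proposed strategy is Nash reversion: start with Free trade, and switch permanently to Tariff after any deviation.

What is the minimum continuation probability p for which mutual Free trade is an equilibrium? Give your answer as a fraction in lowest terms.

Expected cooperation value is 17 + p·17 + p²·17 + … = 17/(1−p); deviation gives 22 + p·5/(1−p).
17 ≥ 22(1−p) + 5p ⇒ 17p ≥ 5 ⇒ p ≥ 5/17.

5/17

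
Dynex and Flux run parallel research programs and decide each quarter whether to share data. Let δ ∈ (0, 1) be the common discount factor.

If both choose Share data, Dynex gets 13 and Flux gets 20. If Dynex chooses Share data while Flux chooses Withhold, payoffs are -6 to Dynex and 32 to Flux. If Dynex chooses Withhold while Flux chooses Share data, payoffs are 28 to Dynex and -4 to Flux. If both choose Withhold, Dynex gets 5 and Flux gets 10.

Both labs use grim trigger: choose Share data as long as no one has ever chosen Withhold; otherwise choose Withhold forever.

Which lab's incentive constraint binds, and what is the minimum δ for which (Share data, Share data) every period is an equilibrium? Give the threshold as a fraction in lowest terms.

Dynex's threshold: (28−13)/(28−5) = 15/23.
Flux's threshold: (32−20)/(32−10) = 6/11.
15/23 > 6/11, so Dynex binds and δ* = 15/23.

Dynex; δ ≥ 15/23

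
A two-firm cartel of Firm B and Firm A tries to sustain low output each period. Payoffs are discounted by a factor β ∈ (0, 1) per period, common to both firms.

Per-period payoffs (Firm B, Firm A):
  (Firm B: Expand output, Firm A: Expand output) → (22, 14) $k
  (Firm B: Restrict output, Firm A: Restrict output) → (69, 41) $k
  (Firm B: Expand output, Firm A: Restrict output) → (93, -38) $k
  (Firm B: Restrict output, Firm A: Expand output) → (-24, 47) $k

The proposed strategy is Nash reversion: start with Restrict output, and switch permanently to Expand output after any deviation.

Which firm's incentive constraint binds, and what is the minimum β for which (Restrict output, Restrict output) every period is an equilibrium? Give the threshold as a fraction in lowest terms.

Firm B: cooperation gives 69 each period; deviation gives 93 once then 22 forever.
  69/(1−β) ≥ 93 + 22β/(1−β) ⇒ β ≥ 24/71.
Firm A: cooperation gives 41 each period; deviation gives 47 once then 14 forever.
  β ≥ 6/33 = 2/11.
Both must hold, so the binding constraint is Firm B's: β ≥ 24/71.

Firm B; β ≥ 24/71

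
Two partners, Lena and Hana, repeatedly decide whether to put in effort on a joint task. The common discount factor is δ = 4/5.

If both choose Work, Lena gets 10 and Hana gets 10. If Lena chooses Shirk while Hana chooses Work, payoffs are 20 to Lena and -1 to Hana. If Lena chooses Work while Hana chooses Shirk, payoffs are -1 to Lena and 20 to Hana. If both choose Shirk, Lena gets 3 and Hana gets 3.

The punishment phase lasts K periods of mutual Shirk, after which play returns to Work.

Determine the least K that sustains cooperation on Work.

Need Σ_{k=1}^{K} δ^k ≥ (20−10)/(10−3) = 1.4286 at δ = 4/5.
At K = 1 the sum is 0.8000 < 1.4286; at K = 2 it is 1.4400 ≥ 1.4286.
So the minimum punishment length is K = 2.

2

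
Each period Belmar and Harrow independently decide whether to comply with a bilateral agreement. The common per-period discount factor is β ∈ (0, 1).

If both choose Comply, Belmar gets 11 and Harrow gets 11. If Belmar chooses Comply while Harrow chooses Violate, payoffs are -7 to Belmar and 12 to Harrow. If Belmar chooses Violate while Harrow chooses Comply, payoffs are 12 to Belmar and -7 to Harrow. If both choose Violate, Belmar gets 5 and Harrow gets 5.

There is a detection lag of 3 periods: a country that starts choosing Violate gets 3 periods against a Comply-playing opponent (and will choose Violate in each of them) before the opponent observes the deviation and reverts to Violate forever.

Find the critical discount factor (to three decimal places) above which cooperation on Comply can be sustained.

0.523

The best deviation is to choose Violate for all 3 undetected periods, earning 12 each, then 5 forever once detected.
Deviation value: 12(1−β^3)/(1−β) + 5β^3/(1−β); cooperation value: 11/(1−β).
IC: 11 ≥ 12(1−β^3) + 5β^3 = 12 − 7β^3.
So β^3 ≥ 1/7, giving β ≥ (1/7)^(1/3) ≈ 0.523.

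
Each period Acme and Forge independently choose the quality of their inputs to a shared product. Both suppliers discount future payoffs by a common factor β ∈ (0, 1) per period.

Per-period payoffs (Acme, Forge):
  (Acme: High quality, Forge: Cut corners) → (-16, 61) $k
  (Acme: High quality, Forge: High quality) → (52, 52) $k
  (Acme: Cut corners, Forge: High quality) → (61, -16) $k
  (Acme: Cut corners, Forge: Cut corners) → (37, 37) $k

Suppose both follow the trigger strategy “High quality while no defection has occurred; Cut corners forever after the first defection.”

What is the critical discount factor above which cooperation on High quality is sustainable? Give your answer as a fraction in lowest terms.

52/(1−β) ≥ 61 + 37β/(1−β)
52 ≥ 61 − 24β
β ≥ 9/24 = 3/8.

3/8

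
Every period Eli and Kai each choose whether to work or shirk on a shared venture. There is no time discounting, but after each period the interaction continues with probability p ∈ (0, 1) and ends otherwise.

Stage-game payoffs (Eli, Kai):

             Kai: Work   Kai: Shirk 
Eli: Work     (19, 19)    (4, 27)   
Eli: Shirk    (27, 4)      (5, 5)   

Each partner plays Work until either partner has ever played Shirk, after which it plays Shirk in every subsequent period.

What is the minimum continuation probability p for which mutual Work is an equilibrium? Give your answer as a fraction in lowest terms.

With no time discounting, the continuation probability p plays the role of the discount factor.
Grim-trigger IC: 19/(1−p) ≥ 27 + 5p/(1−p) ⇒ p ≥ (27−19)/(27−5) = 4/11.

4/11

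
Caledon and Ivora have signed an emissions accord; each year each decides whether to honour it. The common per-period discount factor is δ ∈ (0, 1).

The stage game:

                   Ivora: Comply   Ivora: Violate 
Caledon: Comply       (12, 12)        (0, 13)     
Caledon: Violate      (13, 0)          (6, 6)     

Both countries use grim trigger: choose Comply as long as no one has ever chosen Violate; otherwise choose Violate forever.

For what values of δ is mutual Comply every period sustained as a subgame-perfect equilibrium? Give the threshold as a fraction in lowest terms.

1/7

Under grim trigger the critical discount factor is (T−C)/(T−P) with T = 13, C = 12, P = 6.
δ* = (13−12)/(13−6) = 1/7.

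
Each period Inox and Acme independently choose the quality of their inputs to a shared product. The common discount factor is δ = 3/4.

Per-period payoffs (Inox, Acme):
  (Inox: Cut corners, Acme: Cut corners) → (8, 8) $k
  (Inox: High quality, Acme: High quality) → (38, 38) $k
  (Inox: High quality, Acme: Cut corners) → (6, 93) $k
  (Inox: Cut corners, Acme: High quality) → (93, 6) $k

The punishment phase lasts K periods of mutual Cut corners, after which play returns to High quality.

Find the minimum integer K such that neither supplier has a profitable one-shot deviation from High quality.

Need Σ_{k=1}^{K} δ^k ≥ (93−38)/(38−8) = 1.8333 at δ = 3/4.
At K = 3 the sum is 1.7344 < 1.8333; at K = 4 it is 2.0508 ≥ 1.8333.
So the minimum punishment length is K = 4.

4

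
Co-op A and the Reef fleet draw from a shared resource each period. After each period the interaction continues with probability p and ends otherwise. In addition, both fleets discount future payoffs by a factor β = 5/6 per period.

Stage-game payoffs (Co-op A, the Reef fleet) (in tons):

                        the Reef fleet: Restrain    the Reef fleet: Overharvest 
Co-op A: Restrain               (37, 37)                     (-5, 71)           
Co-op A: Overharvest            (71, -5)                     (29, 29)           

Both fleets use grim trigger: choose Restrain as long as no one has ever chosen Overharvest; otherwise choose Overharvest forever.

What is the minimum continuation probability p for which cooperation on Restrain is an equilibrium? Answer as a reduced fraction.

34/35

Expected continuation weight on next period's payoff is β·p = 5/6·p, which plays the role of the discount factor.
Cooperation requires 5/6·p ≥ (71−37)/(71−29) = 17/21, hence p ≥ 34/35.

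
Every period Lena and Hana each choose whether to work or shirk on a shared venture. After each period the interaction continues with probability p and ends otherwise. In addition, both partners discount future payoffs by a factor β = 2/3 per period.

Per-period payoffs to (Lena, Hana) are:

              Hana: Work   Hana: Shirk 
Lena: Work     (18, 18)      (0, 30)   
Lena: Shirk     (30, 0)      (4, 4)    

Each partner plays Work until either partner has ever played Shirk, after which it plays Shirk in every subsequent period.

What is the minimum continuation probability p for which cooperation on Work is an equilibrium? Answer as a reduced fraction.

9/13

Expected continuation weight on next period's payoff is β·p = 2/3·p, which plays the role of the discount factor.
Cooperation requires 2/3·p ≥ (30−18)/(30−4) = 6/13, hence p ≥ 9/13.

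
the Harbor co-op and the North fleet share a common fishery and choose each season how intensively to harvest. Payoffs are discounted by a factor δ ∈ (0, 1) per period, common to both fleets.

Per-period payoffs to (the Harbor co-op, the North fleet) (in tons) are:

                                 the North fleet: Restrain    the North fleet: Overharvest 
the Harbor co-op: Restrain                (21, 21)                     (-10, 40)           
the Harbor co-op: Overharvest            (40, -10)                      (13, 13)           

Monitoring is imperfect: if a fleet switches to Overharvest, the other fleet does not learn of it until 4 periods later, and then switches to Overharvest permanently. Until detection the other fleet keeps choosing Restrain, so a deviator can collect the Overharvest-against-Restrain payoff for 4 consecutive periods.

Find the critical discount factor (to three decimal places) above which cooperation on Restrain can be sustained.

0.916

Deviating for the 4 undetected periods gains 40−21 = 19 per period over cooperation, then loses 21−13 = 8 per period forever once punishment starts.
Gain: 19(1 + δ + … + δ^3); loss: 8·δ^4/(1−δ).
No profitable deviation ⇔ 19(1−δ^4) ≤ 8·δ^4, i.e. δ^4 ≥ 19/(19+8) = 19/27.
Hence δ ≥ (19/27)^(1/4) ≈ 0.916.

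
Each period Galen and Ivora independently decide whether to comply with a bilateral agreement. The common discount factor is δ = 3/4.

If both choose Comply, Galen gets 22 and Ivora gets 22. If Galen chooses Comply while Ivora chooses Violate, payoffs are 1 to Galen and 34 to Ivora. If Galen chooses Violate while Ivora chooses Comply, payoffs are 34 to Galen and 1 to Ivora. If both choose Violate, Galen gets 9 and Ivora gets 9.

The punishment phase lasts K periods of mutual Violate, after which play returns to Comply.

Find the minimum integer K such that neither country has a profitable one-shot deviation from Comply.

Need Σ_{k=1}^{K} δ^k ≥ (34−22)/(22−9) = 0.9231 at δ = 3/4.
At K = 1 the sum is 0.7500 < 0.9231; at K = 2 it is 1.3125 ≥ 0.9231.
So the minimum punishment length is K = 2.

2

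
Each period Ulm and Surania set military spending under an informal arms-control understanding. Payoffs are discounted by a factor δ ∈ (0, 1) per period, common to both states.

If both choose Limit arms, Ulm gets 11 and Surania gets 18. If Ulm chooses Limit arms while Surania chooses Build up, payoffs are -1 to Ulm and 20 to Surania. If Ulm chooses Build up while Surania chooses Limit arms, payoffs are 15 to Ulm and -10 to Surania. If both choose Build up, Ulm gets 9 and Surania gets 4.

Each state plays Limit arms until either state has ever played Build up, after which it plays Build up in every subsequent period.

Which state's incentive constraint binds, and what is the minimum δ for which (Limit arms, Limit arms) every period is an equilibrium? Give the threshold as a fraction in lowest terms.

Ulm; δ ≥ 2/3

For Ulm: deviation gain 15−11 = 4, per-period punishment loss 11−9 = 2. IC gives δ ≥ 4/6 = 2/3.
For Surania: gain 2, loss 14 per period, so δ ≥ 2/16 = 1/8.
The tighter constraint is Ulm's, so cooperation needs δ ≥ 2/3.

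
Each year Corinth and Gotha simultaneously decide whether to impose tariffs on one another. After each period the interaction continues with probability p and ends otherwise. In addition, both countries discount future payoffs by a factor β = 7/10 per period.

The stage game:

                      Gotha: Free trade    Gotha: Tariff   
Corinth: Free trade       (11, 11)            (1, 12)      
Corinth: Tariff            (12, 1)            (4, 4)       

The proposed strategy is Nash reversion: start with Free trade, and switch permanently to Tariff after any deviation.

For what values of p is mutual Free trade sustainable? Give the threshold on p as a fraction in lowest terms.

5/28

Expected continuation weight on next period's payoff is β·p = 7/10·p, which plays the role of the discount factor.
Cooperation requires 7/10·p ≥ (12−11)/(12−4) = 1/8, hence p ≥ 5/28.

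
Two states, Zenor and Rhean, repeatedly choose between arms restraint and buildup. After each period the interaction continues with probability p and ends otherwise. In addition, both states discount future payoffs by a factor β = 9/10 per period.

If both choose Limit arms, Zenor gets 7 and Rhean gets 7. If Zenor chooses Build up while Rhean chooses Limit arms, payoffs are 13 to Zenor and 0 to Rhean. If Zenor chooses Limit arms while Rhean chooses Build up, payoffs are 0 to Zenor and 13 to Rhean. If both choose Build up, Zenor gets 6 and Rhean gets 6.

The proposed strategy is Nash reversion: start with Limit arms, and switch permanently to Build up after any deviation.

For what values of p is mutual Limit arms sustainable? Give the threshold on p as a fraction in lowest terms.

20/21

Expected continuation weight on next period's payoff is β·p = 9/10·p, which plays the role of the discount factor.
Cooperation requires 9/10·p ≥ (13−7)/(13−6) = 6/7, hence p ≥ 20/21.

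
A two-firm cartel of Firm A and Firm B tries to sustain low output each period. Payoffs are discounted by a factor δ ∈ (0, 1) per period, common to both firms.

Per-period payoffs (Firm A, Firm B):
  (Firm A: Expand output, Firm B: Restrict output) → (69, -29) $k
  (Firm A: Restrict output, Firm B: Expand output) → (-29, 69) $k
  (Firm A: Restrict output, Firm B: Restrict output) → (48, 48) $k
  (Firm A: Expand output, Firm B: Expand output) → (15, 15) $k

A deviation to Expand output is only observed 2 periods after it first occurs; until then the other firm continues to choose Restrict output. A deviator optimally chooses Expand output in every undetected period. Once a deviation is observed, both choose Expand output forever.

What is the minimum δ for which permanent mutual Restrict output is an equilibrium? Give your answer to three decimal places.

A deviator earns 69 for 2 periods, then 15 forever; cooperating earns 48 forever. Multiplying the IC by (1−δ):
48 ≥ 69(1−δ^2) + 15δ^2, so 54·δ^2 ≥ 21 and δ^2 ≥ 7/18.
δ ≥ (7/18)^(1/2) ≈ 0.624.

0.624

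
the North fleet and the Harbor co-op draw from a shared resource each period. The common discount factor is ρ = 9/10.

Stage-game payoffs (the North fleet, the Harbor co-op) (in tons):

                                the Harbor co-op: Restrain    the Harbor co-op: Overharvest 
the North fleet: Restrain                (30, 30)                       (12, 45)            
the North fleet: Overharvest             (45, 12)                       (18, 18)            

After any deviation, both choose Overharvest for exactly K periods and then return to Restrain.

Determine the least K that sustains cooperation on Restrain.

Need Σ_{k=1}^{K} ρ^k ≥ (45−30)/(30−18) = 1.2500 at ρ = 9/10.
At K = 1 the sum is 0.9000 < 1.2500; at K = 2 it is 1.7100 ≥ 1.2500.
So the minimum punishment length is K = 2.

2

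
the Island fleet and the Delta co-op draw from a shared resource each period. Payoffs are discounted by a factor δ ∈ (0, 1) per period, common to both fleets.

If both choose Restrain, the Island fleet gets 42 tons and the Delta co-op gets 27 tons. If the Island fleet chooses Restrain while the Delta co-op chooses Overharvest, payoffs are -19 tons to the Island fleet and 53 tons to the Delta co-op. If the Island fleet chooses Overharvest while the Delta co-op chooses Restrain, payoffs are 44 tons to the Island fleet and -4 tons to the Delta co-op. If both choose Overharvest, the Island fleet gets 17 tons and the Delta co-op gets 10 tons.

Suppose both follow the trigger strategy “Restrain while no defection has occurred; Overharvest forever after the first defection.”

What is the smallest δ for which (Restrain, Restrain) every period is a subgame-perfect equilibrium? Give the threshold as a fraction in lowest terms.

26/43

the Island fleet: cooperation gives 42 each period; deviation gives 44 once then 17 forever.
  42/(1−δ) ≥ 44 + 17δ/(1−δ) ⇒ δ ≥ 2/27.
the Delta co-op: cooperation gives 27 each period; deviation gives 53 once then 10 forever.
  δ ≥ 26/43.
Both must hold, so the binding constraint is the Delta co-op's: δ ≥ 26/43.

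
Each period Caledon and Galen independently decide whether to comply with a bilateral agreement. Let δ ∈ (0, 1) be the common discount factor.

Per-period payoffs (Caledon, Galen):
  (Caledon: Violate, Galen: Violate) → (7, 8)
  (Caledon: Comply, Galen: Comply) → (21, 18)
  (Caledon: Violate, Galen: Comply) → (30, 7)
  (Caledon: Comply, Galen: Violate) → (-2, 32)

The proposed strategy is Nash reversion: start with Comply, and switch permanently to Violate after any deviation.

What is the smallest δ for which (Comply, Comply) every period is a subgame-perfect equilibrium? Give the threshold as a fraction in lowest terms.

For Caledon: deviation gain 30−21 = 9, per-period punishment loss 21−7 = 14. IC gives δ ≥ 9/23.
For Galen: gain 14, loss 10 per period, so δ ≥ 14/24 = 7/12.
The tighter constraint is Galen's, so cooperation needs δ ≥ 7/12.

7/12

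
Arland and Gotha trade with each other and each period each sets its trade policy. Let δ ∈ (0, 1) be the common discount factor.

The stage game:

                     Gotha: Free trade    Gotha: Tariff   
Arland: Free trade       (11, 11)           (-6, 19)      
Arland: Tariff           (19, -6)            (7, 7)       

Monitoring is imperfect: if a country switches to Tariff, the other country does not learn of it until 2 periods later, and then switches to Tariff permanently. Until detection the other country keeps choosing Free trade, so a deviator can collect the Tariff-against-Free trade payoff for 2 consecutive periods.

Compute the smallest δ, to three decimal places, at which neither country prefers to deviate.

0.816

A deviator earns 19 for 2 periods, then 7 forever; cooperating earns 11 forever. Multiplying the IC by (1−δ):
11 ≥ 19(1−δ^2) + 7δ^2, so 12·δ^2 ≥ 8 and δ^2 ≥ 2/3.
δ ≥ (2/3)^(1/2) ≈ 0.816.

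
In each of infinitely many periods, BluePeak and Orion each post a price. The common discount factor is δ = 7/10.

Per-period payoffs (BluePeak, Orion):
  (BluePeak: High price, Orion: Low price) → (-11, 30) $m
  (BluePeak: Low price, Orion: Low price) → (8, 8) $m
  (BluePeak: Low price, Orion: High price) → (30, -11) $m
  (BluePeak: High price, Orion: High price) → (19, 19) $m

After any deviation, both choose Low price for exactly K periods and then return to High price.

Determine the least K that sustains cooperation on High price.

IC: δ(1−δ^K)/(1−δ) ≥ (30−19)/(19−8) = 1.
With δ = 7/10: need 1 − δ^K ≥ 1·(1−7/10)/(7/10), i.e. δ^K ≤ 0.5714.
Since (7/10)^1 = 0.7000 and (7/10)^2 = 0.4900, the smallest such K is 2.

2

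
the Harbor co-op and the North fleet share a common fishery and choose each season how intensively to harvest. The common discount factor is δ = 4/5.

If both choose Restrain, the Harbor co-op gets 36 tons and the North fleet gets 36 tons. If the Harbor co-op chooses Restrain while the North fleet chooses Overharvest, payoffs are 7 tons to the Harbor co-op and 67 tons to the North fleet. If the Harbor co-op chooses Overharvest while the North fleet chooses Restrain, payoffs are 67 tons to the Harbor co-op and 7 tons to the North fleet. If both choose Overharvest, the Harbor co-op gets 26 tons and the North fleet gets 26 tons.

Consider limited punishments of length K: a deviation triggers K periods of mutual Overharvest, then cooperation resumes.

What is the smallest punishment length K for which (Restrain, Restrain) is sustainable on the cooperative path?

No profitable deviation requires (36−26)(δ+…+δ^K) ≥ 67−36, i.e. δ+…+δ^K ≥ 31/10 ≈ 3.1000.
With δ = 4/5, the partial sums are K=1: 0.8000, K=2: 1.4400, …, K=5: 2.6893, K=6: 2.9514, K=7: 3.1611.
K = 7 is the first length at which the sum reaches 3.1000.

7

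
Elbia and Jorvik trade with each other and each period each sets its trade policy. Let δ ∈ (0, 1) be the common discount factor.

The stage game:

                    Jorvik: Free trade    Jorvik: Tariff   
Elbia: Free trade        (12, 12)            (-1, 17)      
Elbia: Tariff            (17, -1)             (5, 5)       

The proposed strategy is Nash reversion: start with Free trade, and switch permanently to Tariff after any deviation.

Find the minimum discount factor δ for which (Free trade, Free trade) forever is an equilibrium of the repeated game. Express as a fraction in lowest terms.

5/12

Under grim trigger the critical discount factor is (T−C)/(T−P) with T = 17, C = 12, P = 5.
δ* = (17−12)/(17−5) = 5/12.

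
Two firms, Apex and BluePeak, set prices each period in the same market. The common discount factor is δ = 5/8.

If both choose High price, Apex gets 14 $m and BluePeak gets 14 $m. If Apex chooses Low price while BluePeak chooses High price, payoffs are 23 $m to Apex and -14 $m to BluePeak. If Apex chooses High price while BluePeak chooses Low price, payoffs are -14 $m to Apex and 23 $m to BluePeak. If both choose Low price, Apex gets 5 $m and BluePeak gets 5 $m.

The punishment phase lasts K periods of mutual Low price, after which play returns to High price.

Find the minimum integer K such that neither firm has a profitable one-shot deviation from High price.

2

No profitable deviation requires (14−5)(δ+…+δ^K) ≥ 23−14, i.e. δ+…+δ^K ≥ 1 ≈ 1.0000.
With δ = 5/8, the partial sums are K=1: 0.6250, K=2: 1.0156.
K = 2 is the first length at which the sum reaches 1.0000.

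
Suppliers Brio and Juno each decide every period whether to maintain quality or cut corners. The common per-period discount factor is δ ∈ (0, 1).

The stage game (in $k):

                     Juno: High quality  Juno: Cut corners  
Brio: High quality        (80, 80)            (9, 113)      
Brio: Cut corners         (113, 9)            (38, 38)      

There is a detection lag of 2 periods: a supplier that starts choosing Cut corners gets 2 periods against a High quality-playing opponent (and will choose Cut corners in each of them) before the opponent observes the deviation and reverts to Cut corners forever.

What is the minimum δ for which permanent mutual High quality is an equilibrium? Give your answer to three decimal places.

0.663

The best deviation is to choose Cut corners for all 2 undetected periods, earning 113 each, then 38 forever once detected.
Deviation value: 113(1−δ^2)/(1−δ) + 38δ^2/(1−δ); cooperation value: 80/(1−δ).
IC: 80 ≥ 113(1−δ^2) + 38δ^2 = 113 − 75δ^2.
So δ^2 ≥ 33/75 = 11/25, giving δ ≥ (11/25)^(1/2) ≈ 0.663.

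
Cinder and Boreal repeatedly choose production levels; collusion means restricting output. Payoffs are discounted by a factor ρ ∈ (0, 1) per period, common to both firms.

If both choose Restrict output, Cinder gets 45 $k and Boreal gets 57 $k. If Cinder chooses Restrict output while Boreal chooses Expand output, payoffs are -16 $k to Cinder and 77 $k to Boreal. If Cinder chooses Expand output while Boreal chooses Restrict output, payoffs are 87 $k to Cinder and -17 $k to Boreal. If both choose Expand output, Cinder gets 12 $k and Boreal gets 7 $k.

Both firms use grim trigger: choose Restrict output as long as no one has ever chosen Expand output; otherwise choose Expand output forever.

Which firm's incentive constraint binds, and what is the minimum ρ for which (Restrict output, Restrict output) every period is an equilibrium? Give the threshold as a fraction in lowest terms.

Cinder; ρ ≥ 14/25

Cinder: cooperation gives 45 each period; deviation gives 87 once then 12 forever.
  45/(1−ρ) ≥ 87 + 12ρ/(1−ρ) ⇒ ρ ≥ 42/75 = 14/25.
Boreal: cooperation gives 57 each period; deviation gives 77 once then 7 forever.
  ρ ≥ 20/70 = 2/7.
Both must hold, so the binding constraint is Cinder's: ρ ≥ 14/25.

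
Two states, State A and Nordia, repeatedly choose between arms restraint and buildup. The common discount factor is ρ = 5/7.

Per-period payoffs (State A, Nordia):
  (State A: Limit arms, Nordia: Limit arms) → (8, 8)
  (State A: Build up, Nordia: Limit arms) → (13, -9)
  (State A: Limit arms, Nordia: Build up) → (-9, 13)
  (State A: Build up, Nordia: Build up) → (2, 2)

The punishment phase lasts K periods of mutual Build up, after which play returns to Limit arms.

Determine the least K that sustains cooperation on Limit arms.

Need Σ_{k=1}^{K} ρ^k ≥ (13−8)/(8−2) = 0.8333 at ρ = 5/7.
At K = 1 the sum is 0.7143 < 0.8333; at K = 2 it is 1.2245 ≥ 0.8333.
So the minimum punishment length is K = 2.

2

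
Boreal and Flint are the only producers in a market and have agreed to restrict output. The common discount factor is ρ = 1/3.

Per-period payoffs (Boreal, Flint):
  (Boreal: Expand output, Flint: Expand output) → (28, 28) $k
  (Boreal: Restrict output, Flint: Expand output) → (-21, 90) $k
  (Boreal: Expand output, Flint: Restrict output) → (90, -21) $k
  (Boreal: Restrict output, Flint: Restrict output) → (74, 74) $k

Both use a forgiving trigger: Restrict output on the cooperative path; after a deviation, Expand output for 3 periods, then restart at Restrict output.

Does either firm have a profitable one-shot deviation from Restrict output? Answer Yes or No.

IC: ρ+…+ρ^3 ≥ (90−74)/(74−28) = 8/23.
At ρ = 1/3: partial sum = 0.4815 ≥ 0.3478. Cooperation sustainable.

No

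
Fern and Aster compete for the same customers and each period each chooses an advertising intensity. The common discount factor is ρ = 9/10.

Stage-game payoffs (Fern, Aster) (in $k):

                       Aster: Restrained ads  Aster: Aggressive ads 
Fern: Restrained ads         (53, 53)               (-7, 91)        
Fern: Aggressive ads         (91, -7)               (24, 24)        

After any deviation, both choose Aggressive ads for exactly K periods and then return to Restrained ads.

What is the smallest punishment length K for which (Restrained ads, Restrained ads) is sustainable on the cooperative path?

Need Σ_{k=1}^{K} ρ^k ≥ (91−53)/(53−24) = 1.3103 at ρ = 9/10.
At K = 1 the sum is 0.9000 < 1.3103; at K = 2 it is 1.7100 ≥ 1.3103.
So the minimum punishment length is K = 2.

2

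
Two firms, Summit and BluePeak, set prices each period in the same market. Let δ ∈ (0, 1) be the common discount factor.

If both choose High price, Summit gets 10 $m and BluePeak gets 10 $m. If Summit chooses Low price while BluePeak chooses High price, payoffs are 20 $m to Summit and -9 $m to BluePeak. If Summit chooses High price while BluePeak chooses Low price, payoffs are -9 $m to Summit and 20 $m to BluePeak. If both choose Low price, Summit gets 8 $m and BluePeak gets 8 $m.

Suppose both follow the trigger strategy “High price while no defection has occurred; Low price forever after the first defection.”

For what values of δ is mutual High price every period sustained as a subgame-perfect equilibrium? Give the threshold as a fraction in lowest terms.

Under grim trigger the critical discount factor is (T−C)/(T−P) with T = 20, C = 10, P = 8.
δ* = (20−10)/(20−8) = 10/12 = 5/6.

5/6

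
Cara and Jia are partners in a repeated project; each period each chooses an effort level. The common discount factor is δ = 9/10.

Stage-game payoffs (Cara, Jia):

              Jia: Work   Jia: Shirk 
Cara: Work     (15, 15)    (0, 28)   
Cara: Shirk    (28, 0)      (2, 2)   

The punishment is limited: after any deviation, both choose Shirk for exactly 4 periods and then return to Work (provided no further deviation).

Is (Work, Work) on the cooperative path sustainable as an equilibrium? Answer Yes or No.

IC: δ+…+δ^4 ≥ (28−15)/(15−2) = 1.
At δ = 9/10: partial sum = 3.0951 ≥ 1.0000. Cooperation sustainable.

Yes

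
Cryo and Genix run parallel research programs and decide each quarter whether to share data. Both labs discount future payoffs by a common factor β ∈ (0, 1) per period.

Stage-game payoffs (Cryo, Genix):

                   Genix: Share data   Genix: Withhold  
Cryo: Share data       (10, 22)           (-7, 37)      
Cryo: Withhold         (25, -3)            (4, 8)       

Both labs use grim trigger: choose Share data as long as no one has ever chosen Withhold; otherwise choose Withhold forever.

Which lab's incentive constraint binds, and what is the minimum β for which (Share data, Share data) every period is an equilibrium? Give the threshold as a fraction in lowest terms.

Cryo; β ≥ 5/7

Cryo: cooperation gives 10 each period; deviation gives 25 once then 4 forever.
  10/(1−β) ≥ 25 + 4β/(1−β) ⇒ β ≥ 15/21 = 5/7.
Genix: cooperation gives 22 each period; deviation gives 37 once then 8 forever.
  β ≥ 15/29.
Both must hold, so the binding constraint is Cryo's: β ≥ 5/7.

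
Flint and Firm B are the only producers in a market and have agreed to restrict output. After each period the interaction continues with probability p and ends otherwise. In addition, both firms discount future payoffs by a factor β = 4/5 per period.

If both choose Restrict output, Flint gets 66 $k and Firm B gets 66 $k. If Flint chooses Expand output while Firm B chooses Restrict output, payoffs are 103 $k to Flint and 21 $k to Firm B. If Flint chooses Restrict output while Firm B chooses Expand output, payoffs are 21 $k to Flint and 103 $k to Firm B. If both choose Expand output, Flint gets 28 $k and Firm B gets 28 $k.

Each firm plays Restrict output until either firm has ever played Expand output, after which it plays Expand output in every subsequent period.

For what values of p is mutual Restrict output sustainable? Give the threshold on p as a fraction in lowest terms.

37/60

With continuation probability p and discount β, the effective per-period discount factor is βp.
Grim-trigger IC: βp ≥ (103−66)/(103−28) = 37/75.
So p ≥ (37/75)/(4/5) = 37/60.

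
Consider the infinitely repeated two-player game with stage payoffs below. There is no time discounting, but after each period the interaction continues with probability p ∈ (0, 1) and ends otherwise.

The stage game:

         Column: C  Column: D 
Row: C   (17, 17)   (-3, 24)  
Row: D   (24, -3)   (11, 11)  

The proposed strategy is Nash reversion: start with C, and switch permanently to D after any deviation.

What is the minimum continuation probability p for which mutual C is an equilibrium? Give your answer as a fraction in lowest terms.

7/13

With no time discounting, the continuation probability p plays the role of the discount factor.
Grim-trigger IC: 17/(1−p) ≥ 24 + 11p/(1−p) ⇒ p ≥ (24−17)/(24−11) = 7/13.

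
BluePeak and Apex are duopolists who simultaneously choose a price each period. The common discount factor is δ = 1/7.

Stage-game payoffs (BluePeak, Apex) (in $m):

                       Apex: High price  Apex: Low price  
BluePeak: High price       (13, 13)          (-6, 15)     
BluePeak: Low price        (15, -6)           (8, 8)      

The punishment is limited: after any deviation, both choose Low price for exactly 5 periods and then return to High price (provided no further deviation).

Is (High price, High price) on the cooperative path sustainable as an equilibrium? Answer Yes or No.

No

IC: δ+…+δ^5 ≥ (15−13)/(13−8) = 2/5.
At δ = 1/7: partial sum = 0.1667 < 0.4000. Cooperation not sustainable.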